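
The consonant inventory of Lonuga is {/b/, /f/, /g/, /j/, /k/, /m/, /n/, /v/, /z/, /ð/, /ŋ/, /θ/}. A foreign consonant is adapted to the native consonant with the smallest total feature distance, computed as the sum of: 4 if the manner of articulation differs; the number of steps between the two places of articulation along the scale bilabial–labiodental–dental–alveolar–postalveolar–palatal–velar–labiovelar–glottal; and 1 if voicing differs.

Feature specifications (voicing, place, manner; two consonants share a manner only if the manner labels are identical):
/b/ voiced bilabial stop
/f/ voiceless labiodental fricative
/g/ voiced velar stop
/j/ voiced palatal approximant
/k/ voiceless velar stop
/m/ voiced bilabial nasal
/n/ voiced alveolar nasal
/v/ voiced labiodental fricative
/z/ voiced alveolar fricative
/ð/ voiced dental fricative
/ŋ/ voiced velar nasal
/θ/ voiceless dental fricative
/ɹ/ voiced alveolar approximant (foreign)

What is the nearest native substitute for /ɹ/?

/j/ is closest: same manner (approximant), place distance 2 (alveolar→palatal), same voicing; total 2. Next closest is /n/ at distance 4.

j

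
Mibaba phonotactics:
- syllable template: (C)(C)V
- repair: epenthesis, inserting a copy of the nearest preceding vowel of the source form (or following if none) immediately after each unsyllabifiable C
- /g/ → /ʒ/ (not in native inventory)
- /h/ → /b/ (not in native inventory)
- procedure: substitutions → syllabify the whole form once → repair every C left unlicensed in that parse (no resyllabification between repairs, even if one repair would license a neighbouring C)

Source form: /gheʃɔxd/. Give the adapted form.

ʒbeʃɔxɔdɔ

Substitution: /g/ → /ʒ/, /h/ → /b/, giving /ʒbeʃɔxd/.
The consonants /x/, /d/ cannot be parsed into a legal (C)(C)V syllable (no codas are permitted; onsets may contain at most 2 consonants).
Epenthesis after each stranded consonant: /x/ → /xɔ/, /d/ → /dɔ/.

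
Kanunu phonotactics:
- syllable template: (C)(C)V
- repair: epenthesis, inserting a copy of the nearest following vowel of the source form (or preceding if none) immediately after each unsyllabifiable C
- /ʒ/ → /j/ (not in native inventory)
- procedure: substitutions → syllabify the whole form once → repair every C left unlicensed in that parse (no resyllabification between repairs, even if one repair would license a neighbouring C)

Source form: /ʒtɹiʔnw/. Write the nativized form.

jitɹiʔiniwi

Substitution: /ʒ/ → /j/, giving /jtɹiʔnw/.
Under (C)(C)V, the unsyllabifiable consonants are /j/, /ʔ/, /n/, /w/ (no codas are permitted; onsets may contain at most 2 consonants).
Epenthesis after each stranded consonant: /j/ → /ji/, /ʔ/ → /ʔi/, /n/ → /ni/, /w/ → /wi/.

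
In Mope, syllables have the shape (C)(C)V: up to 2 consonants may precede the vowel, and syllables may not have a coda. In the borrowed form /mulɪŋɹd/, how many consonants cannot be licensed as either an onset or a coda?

Syllabifying with onset maximization leaves /ŋ/, /ɹ/, /d/ stranded (no codas are permitted; onsets may contain at most 2 consonants).

3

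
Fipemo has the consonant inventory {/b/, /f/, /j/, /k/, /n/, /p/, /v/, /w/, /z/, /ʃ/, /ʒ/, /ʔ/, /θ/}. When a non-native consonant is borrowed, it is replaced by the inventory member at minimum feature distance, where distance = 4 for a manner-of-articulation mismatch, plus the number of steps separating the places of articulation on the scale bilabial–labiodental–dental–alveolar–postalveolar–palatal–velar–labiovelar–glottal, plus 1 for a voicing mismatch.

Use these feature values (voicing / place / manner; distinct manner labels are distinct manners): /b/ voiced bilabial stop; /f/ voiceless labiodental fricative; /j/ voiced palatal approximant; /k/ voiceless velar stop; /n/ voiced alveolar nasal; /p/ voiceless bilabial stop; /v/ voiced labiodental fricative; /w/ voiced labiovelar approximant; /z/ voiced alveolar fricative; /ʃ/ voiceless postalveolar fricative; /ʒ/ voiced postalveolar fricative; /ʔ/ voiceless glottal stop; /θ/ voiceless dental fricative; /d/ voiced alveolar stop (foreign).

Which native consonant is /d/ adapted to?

/b/ is closest: same manner (stop), place distance 3 (alveolar→bilabial), same voicing; total 3. Next closest is /k/ at distance 4.

b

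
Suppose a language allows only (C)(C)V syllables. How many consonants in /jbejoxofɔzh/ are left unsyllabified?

2

Under (C)(C)V, the unsyllabifiable consonants are /z/, /h/ (no codas are permitted; onsets may contain at most 2 consonants).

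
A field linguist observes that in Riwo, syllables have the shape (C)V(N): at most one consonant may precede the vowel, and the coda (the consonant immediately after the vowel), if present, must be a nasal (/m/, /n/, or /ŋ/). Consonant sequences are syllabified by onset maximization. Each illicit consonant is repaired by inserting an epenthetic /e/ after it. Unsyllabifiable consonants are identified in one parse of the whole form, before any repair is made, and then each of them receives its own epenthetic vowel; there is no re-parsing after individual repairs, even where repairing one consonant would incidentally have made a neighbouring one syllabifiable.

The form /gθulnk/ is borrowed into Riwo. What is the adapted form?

Syllabifying with onset maximization leaves /g/, /l/, /n/, /k/ stranded (only a nasal (/m/, /n/, or /ŋ/) is licensed in coda position; onsets are limited to one consonant).
Epenthesis after each stranded consonant: /g/ → /ge/, /l/ → /le/, /n/ → /ne/, /k/ → /ke/.

geθuleneke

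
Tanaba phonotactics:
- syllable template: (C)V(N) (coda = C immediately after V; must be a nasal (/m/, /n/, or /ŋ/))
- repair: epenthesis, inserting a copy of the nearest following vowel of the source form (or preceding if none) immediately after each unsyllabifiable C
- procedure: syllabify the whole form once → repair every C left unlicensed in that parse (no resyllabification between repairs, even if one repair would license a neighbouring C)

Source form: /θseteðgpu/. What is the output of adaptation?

Under (C)V(N), the unsyllabifiable consonants are /θ/, /ð/, /g/ (only a nasal (/m/, /n/, or /ŋ/) is licensed in coda position; onsets are limited to one consonant).
Inserting the epenthetic vowel yields /θ/ → /θe/, /ð/ → /ðu/, /g/ → /gu/.

θeseteðugupu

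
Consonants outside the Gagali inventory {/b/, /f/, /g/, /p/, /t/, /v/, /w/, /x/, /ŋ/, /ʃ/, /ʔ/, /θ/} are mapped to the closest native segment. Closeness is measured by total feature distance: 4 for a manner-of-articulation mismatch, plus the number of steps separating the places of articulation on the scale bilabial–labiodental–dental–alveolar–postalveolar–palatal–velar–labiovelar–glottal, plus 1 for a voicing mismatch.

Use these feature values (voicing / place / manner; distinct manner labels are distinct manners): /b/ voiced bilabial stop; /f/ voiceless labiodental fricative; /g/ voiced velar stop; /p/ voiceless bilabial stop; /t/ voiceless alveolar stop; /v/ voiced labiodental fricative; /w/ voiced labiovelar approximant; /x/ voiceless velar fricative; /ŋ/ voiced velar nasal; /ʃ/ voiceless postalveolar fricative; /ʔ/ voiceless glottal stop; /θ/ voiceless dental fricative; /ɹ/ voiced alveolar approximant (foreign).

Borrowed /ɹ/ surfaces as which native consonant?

/w/ is closest: same manner (approximant), place distance 4 (alveolar→labiovelar), same voicing; total 4. Next closest is /t/ at distance 5.

w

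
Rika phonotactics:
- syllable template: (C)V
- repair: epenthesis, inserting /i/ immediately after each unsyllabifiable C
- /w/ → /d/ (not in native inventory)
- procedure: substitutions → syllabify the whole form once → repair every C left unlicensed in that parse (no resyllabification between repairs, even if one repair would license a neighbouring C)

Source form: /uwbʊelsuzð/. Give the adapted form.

udibʊelisuziði

Substitution: /w/ → /d/, giving /udbʊelsuzð/.
Syllabifying with onset maximization leaves /d/, /l/, /z/, /ð/ stranded (no codas are permitted; onsets are limited to one consonant).
Epenthesis after each stranded consonant: /d/ → /di/, /l/ → /li/, /z/ → /zi/, /ð/ → /ði/.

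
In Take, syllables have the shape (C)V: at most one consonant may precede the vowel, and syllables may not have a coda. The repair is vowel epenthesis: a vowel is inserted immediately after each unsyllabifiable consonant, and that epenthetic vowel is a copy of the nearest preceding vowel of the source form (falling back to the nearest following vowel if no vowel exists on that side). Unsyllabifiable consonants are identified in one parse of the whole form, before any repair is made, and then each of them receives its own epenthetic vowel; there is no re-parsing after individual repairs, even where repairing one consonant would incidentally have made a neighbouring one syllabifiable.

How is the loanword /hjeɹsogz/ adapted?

Syllabifying with onset maximization leaves /h/, /ɹ/, /g/, /z/ stranded (no codas are permitted; onsets are limited to one consonant).
Epenthesis after each stranded consonant: /h/ → /he/, /ɹ/ → /ɹe/, /g/ → /go/, /z/ → /zo/.

hejeɹesogozo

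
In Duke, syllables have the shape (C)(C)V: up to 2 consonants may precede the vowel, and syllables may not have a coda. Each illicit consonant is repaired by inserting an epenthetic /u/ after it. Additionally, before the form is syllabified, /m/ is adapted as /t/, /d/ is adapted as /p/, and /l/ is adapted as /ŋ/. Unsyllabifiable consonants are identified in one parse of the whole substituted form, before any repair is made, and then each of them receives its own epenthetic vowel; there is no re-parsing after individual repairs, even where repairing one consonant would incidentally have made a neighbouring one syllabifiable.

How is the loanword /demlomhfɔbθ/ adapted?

petŋotuhfɔbuθu

Substitution: /d/ → /p/, /m/ → /t/, /l/ → /ŋ/, giving /petŋothfɔbθ/.
Syllabifying with onset maximization leaves /t/, /b/, /θ/ stranded (no codas are permitted; onsets may contain at most 2 consonants).
Inserting the epenthetic vowel yields /t/ → /tu/, /b/ → /bu/, /θ/ → /θu/.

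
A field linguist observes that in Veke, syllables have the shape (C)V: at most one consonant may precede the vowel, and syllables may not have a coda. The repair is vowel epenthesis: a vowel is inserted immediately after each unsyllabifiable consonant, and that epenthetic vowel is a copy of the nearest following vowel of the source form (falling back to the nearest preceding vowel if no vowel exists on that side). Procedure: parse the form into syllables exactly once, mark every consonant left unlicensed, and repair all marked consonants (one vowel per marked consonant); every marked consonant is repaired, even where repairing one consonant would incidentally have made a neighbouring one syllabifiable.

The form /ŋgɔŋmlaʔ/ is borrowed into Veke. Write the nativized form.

Syllabifying with onset maximization leaves /ŋ/, /ŋ/, /m/, /ʔ/ stranded (no codas are permitted; onsets are limited to one consonant).
Inserting the epenthetic vowel yields /ŋ/ → /ŋɔ/, /ŋ/ → /ŋa/, /m/ → /ma/, /ʔ/ → /ʔa/.

ŋɔgɔŋamalaʔa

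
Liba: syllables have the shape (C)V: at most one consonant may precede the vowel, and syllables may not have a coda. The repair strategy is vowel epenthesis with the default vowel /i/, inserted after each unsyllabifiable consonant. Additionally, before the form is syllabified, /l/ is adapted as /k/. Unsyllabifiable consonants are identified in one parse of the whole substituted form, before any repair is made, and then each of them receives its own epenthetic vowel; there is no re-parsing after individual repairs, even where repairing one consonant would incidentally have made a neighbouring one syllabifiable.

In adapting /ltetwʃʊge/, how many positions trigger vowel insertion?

After substitution the input is /ktetwʃʊge/.
The unsyllabifiable consonants are /k/, /t/, /w/; each receives one epenthetic vowel.

3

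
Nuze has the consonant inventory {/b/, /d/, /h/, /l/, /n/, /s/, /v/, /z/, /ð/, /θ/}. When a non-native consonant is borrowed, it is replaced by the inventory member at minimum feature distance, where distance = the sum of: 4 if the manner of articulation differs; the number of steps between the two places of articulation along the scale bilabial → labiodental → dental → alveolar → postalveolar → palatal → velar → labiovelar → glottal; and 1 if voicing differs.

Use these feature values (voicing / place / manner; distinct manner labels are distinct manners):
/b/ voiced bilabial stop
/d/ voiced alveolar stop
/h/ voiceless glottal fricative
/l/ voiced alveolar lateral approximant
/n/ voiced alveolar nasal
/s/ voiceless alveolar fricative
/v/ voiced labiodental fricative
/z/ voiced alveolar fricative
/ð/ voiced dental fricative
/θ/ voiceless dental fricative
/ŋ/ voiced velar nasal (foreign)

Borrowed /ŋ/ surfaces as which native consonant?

n

/n/ is closest: same manner (nasal), place distance 3 (velar→alveolar), same voicing; total 3. Next closest is /d/ at distance 7.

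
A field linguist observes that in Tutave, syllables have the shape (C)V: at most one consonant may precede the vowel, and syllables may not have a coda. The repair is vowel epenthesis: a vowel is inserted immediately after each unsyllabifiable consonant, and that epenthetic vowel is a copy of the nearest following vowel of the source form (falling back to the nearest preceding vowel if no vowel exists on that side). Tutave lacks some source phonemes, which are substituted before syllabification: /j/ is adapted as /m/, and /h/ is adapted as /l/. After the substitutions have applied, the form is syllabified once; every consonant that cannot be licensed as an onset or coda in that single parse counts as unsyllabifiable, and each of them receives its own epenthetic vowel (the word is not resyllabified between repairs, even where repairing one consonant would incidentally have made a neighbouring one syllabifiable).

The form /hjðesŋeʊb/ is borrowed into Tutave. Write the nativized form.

Substitution: /h/ → /l/, /j/ → /m/, giving /lmðesŋeʊb/.
Under (C)V, the unsyllabifiable consonants are /l/, /m/, /s/, /b/ (no codas are permitted; onsets are limited to one consonant).
Epenthesis after each stranded consonant: /l/ → /le/, /m/ → /me/, /s/ → /se/, /b/ → /bʊ/.

lemeðeseŋeʊbʊ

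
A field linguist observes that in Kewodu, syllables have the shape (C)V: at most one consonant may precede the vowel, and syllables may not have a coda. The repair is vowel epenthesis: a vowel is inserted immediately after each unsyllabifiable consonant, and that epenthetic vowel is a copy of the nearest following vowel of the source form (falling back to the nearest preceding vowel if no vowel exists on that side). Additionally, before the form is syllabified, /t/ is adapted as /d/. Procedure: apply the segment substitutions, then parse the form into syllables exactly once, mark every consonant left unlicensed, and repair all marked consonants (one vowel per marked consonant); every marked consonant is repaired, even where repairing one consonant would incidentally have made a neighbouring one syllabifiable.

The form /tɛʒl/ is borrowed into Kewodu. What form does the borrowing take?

Substitution: /t/ → /d/, giving /dɛʒl/.
Under (C)V, the unsyllabifiable consonants are /ʒ/, /l/ (no codas are permitted; onsets are limited to one consonant).
Epenthesis after each stranded consonant: /ʒ/ → /ʒɛ/, /l/ → /lɛ/.

dɛʒɛlɛ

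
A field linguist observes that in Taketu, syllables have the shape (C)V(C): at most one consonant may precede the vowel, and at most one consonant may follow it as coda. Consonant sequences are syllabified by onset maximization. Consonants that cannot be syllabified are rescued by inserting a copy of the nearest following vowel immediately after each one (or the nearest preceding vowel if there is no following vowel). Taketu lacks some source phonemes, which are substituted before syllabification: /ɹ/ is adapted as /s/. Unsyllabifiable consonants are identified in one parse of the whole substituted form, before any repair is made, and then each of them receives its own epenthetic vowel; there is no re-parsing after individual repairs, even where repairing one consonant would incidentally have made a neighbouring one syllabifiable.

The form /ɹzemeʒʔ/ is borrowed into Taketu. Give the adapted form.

sezemeʒʔe

Substitution: /ɹ/ → /s/, giving /szemeʒʔ/.
Under (C)V(C), the unsyllabifiable consonants are /s/, /ʔ/ (at most one coda consonant is licensed; onsets are limited to one consonant).
Inserting the epenthetic vowel yields /s/ → /se/, /ʔ/ → /ʔe/.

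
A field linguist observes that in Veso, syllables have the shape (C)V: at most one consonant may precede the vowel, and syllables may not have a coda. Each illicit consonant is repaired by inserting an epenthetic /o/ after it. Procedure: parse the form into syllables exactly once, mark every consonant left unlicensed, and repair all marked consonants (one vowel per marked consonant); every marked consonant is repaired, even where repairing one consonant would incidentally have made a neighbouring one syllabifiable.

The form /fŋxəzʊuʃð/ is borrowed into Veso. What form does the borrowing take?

foŋoxəzʊuʃoðo

Syllabifying with onset maximization leaves /f/, /ŋ/, /ʃ/, /ð/ stranded (no codas are permitted; onsets are limited to one consonant).
Epenthesis after each stranded consonant: /f/ → /fo/, /ŋ/ → /ŋo/, /ʃ/ → /ʃo/, /ð/ → /ðo/.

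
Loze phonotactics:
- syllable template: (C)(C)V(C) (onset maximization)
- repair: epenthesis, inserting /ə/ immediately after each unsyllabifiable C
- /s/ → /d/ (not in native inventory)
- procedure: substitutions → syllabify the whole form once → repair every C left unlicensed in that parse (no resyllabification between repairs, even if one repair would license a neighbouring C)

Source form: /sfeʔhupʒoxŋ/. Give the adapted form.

Substitution: /s/ → /d/, giving /dfeʔhupʒoxŋ/.
Under (C)(C)V(C), the unsyllabifiable consonants are /ŋ/ (at most one coda consonant is licensed; onsets may contain at most 2 consonants).
Each unlicensed consonant becomes the onset of a new syllable: /ŋ/ → /ŋə/.

dfeʔhupʒoxŋə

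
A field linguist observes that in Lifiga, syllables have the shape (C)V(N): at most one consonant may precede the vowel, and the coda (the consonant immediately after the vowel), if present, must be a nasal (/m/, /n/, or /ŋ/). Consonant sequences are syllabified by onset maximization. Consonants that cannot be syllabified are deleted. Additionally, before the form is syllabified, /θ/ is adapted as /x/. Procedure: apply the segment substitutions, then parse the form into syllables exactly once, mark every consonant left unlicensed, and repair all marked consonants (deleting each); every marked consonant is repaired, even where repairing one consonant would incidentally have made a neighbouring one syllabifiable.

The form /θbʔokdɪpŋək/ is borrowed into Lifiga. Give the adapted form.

ʔodɪŋə

Substitution: /θ/ → /x/, giving /xbʔokdɪpŋək/.
The consonants /x/, /b/, /k/, /p/, /k/ cannot be parsed into a legal (C)V(N) syllable (only a nasal (/m/, /n/, or /ŋ/) is licensed in coda position; onsets are limited to one consonant).
Deletion applies to /x/, /b/, /k/, /p/, /k/.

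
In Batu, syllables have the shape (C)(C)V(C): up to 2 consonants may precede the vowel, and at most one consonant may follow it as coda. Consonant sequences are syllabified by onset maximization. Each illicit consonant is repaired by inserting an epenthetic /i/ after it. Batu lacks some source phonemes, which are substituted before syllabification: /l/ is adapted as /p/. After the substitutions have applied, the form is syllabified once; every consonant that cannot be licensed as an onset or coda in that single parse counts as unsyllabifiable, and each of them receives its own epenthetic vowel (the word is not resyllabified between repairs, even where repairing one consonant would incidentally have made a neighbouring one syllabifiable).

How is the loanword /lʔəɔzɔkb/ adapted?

Substitution: /l/ → /p/, giving /pʔəɔzɔkb/.
Syllabifying with onset maximization leaves /b/ stranded (at most one coda consonant is licensed; onsets may contain at most 2 consonants).
Inserting the epenthetic vowel yields /b/ → /bi/.

pʔəɔzɔkbi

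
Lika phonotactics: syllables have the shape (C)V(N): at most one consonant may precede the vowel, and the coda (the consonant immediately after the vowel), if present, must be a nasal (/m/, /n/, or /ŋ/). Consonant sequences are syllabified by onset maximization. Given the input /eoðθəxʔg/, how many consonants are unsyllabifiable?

The consonants /ð/, /x/, /ʔ/, /g/ cannot be parsed into a legal (C)V(N) syllable (only a nasal (/m/, /n/, or /ŋ/) is licensed in coda position; onsets are limited to one consonant).

4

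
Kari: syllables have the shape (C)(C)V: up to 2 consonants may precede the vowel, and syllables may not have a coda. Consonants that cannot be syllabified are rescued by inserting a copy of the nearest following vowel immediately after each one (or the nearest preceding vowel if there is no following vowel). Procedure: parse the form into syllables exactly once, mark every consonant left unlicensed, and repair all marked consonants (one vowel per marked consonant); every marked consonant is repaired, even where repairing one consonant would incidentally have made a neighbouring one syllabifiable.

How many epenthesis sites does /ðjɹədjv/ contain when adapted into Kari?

4

The unsyllabifiable consonants are /ð/, /d/, /j/, /v/; each receives one epenthetic vowel.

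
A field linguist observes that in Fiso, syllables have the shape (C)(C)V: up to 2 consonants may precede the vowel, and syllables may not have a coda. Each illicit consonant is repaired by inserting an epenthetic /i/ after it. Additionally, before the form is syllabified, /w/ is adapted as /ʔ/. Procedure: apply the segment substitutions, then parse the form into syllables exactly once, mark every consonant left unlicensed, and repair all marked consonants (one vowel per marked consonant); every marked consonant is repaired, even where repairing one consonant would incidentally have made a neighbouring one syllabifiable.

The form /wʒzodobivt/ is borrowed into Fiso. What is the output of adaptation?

Substitution: /w/ → /ʔ/, giving /ʔʒzodobivt/.
Syllabifying with onset maximization leaves /ʔ/, /v/, /t/ stranded (no codas are permitted; onsets may contain at most 2 consonants).
Epenthesis after each stranded consonant: /ʔ/ → /ʔi/, /v/ → /vi/, /t/ → /ti/.

ʔiʒzodobiviti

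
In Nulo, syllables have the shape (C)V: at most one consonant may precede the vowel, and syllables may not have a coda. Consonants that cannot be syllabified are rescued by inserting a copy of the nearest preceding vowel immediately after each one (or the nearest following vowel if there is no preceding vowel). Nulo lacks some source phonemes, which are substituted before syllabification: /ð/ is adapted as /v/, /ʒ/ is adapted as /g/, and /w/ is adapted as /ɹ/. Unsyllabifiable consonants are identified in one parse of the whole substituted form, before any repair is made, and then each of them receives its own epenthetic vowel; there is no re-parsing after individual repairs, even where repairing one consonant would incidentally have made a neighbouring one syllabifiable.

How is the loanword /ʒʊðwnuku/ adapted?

gʊvʊɹʊnuku

Substitution: /ʒ/ → /g/, /ð/ → /v/, /w/ → /ɹ/, giving /gʊvɹnuku/.
Syllabifying with onset maximization leaves /v/, /ɹ/ stranded (no codas are permitted; onsets are limited to one consonant).
Inserting the epenthetic vowel yields /v/ → /vʊ/, /ɹ/ → /ɹʊ/.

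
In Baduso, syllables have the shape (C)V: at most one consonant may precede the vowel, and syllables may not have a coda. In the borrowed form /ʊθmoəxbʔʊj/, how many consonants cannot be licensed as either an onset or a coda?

4

Syllabifying with onset maximization leaves /θ/, /x/, /b/, /j/ stranded (no codas are permitted; onsets are limited to one consonant).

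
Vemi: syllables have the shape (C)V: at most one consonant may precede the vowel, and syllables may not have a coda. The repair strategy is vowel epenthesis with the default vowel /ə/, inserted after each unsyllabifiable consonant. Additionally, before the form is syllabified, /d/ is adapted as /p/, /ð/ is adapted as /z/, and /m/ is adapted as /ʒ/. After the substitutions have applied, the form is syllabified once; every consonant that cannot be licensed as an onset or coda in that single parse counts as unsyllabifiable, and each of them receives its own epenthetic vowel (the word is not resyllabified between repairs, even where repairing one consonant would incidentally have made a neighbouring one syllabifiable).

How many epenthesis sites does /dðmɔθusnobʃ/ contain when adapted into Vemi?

5

After substitution the input is /pzʒɔθusnobʃ/.
The unsyllabifiable consonants are /p/, /z/, /s/, /b/, /ʃ/; each receives one epenthetic vowel.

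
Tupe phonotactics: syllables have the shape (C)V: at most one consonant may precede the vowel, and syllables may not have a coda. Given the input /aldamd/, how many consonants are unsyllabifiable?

3

The consonants /l/, /m/, /d/ cannot be parsed into a legal (C)V syllable (no codas are permitted; onsets are limited to one consonant).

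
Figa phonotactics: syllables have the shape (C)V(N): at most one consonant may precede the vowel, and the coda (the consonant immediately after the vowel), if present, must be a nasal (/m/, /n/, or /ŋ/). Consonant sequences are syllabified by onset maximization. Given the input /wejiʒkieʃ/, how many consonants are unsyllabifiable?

Under (C)V(N), the unsyllabifiable consonants are /ʒ/, /ʃ/ (only a nasal (/m/, /n/, or /ŋ/) is licensed in coda position; onsets are limited to one consonant).

2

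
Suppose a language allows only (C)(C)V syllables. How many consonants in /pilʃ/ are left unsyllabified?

2

Under (C)(C)V, the unsyllabifiable consonants are /l/, /ʃ/ (no codas are permitted; onsets may contain at most 2 consonants).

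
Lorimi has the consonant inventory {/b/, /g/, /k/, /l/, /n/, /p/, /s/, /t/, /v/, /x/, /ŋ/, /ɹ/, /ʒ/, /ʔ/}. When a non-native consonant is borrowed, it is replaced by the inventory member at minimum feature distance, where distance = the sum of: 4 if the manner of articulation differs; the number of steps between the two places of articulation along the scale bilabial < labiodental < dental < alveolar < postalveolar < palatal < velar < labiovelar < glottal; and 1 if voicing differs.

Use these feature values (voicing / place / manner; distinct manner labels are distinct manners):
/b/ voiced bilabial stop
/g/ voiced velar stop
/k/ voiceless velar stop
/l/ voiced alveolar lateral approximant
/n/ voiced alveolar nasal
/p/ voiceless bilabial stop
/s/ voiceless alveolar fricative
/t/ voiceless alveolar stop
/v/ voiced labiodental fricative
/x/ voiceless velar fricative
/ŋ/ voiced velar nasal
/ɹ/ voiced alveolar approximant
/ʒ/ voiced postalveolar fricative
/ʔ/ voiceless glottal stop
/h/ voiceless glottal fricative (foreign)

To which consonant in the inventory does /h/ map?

x

/x/ is closest: same manner (fricative), place distance 2 (glottal→velar), same voicing; total 2. Next closest is /ʔ/ at distance 4.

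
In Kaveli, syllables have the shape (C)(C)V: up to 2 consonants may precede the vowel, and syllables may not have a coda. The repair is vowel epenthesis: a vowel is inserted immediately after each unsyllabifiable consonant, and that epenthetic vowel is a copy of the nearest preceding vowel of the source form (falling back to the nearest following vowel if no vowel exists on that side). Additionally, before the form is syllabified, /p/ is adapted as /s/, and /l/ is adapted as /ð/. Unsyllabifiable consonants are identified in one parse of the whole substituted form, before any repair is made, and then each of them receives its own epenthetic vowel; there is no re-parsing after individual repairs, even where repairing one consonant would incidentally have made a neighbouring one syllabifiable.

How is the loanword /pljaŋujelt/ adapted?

saðjaŋujeðete

Substitution: /p/ → /s/, /l/ → /ð/, giving /sðjaŋujeðt/.
Under (C)(C)V, the unsyllabifiable consonants are /s/, /ð/, /t/ (no codas are permitted; onsets may contain at most 2 consonants).
Epenthesis after each stranded consonant: /s/ → /sa/, /ð/ → /ðe/, /t/ → /te/.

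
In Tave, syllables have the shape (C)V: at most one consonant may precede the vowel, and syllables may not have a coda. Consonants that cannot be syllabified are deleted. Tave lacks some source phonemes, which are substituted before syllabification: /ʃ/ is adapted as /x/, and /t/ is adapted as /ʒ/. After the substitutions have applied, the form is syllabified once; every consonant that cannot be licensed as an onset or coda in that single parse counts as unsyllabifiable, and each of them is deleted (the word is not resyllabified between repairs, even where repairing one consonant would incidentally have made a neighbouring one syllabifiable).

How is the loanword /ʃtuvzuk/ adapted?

Substitution: /ʃ/ → /x/, /t/ → /ʒ/, giving /xʒuvzuk/.
Syllabifying with onset maximization leaves /x/, /v/, /k/ stranded (no codas are permitted; onsets are limited to one consonant).
Each unlicensed consonant is deleted: /x/, /v/, /k/.

ʒuzu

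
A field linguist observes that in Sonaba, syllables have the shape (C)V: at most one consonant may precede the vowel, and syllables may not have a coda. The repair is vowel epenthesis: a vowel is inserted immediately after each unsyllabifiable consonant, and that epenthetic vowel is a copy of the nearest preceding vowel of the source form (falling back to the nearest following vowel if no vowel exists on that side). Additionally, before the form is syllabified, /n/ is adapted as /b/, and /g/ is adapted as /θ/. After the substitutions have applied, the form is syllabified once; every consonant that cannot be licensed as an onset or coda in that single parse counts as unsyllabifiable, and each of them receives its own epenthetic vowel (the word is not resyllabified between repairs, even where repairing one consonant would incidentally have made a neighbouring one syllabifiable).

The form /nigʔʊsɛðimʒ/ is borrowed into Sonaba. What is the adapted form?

biθiʔʊsɛðimiʒi

Substitution: /n/ → /b/, /g/ → /θ/, giving /biθʔʊsɛðimʒ/.
Under (C)V, the unsyllabifiable consonants are /θ/, /m/, /ʒ/ (no codas are permitted; onsets are limited to one consonant).
Epenthesis after each stranded consonant: /θ/ → /θi/, /m/ → /mi/, /ʒ/ → /ʒi/.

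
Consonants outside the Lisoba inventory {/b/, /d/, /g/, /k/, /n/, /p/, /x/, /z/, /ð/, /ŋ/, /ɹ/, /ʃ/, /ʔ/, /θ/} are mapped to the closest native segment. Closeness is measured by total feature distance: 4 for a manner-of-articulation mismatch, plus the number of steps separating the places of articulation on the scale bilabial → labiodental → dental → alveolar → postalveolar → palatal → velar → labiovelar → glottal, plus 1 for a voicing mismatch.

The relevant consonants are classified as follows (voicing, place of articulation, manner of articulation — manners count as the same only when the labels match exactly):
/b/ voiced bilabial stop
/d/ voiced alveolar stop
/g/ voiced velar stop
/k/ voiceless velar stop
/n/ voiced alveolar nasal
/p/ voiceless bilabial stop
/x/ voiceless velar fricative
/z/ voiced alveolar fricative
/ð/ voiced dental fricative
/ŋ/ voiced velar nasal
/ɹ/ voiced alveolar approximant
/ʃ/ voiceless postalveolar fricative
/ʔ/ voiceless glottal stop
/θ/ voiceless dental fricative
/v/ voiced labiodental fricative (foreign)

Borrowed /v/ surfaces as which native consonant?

/ð/ is closest: same manner (fricative), place distance 1 (labiodental→dental), same voicing; total 1. Next closest is /z/ at distance 2.

ð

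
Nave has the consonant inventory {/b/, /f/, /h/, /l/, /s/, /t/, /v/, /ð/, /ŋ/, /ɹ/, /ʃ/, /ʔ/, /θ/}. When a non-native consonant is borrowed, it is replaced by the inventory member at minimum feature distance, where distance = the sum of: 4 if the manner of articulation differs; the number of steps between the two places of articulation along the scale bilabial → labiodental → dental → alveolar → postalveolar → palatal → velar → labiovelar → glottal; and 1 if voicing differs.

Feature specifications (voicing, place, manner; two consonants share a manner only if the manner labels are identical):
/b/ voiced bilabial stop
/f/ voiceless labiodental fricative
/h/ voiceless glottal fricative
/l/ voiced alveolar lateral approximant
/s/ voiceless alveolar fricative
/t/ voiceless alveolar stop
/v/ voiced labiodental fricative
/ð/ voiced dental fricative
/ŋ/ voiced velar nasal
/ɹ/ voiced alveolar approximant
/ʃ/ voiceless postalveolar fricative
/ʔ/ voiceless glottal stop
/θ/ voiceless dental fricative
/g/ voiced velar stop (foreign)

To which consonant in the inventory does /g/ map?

ʔ

/ʔ/ is closest: same manner (stop), place distance 2 (velar→glottal), voicing differs (+1); total 3. Next closest is /t/ at distance 4.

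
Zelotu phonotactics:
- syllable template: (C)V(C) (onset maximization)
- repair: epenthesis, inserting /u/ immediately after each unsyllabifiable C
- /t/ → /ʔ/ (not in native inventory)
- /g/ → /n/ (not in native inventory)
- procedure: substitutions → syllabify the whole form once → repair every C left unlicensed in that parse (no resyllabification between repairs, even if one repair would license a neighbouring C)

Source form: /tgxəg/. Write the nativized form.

Substitution: /t/ → /ʔ/, /g/ → /n/, giving /ʔnxən/.
The consonants /ʔ/, /n/ cannot be parsed into a legal (C)V(C) syllable (at most one coda consonant is licensed; onsets are limited to one consonant).
Inserting the epenthetic vowel yields /ʔ/ → /ʔu/, /n/ → /nu/.

ʔunuxən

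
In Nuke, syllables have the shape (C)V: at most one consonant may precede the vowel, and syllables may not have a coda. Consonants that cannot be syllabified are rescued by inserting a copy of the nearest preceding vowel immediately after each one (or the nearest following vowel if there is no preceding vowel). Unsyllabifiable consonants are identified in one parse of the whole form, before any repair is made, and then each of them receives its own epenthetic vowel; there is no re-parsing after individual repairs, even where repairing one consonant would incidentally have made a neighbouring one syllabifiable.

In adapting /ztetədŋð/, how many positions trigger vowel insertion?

4

The unsyllabifiable consonants are /z/, /d/, /ŋ/, /ð/; each receives one epenthetic vowel.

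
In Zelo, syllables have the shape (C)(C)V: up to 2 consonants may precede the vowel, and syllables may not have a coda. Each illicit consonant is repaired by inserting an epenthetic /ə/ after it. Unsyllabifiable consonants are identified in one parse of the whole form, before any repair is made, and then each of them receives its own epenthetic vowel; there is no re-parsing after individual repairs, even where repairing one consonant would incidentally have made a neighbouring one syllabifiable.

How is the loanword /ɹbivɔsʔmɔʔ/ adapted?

ɹbivɔsəʔmɔʔə

The consonants /s/, /ʔ/ cannot be parsed into a legal (C)(C)V syllable (no codas are permitted; onsets may contain at most 2 consonants).
Each unlicensed consonant becomes the onset of a new syllable: /s/ → /sə/, /ʔ/ → /ʔə/.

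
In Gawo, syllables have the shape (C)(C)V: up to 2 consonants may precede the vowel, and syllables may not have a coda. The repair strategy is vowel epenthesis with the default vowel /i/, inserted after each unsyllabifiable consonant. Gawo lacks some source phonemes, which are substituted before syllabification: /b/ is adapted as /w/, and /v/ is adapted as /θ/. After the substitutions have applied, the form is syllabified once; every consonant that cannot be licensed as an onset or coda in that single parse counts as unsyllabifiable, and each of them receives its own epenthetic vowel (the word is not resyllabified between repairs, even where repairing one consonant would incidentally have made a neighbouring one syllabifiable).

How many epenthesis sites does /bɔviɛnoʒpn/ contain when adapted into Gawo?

After substitution the input is /wɔθiɛnoʒpn/.
The unsyllabifiable consonants are /ʒ/, /p/, /n/; each receives one epenthetic vowel.

3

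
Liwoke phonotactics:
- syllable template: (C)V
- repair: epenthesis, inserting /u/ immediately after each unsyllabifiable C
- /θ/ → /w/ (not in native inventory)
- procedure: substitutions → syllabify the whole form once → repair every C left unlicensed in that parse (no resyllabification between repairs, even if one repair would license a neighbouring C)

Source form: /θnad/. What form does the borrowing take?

wunadu

Substitution: /θ/ → /w/, giving /wnad/.
The consonants /w/, /d/ cannot be parsed into a legal (C)V syllable (no codas are permitted; onsets are limited to one consonant).
Each unlicensed consonant becomes the onset of a new syllable: /w/ → /wu/, /d/ → /du/.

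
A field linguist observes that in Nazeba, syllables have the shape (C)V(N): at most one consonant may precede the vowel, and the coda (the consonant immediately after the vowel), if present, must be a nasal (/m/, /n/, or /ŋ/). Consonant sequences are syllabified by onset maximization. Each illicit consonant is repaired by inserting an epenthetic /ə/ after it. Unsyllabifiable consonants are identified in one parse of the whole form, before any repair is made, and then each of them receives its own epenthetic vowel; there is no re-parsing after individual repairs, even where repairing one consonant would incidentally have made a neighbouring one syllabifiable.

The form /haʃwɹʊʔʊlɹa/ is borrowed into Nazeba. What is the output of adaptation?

Syllabifying with onset maximization leaves /ʃ/, /w/, /l/ stranded (only a nasal (/m/, /n/, or /ŋ/) is licensed in coda position; onsets are limited to one consonant).
Inserting the epenthetic vowel yields /ʃ/ → /ʃə/, /w/ → /wə/, /l/ → /lə/.

haʃəwəɹʊʔʊləɹa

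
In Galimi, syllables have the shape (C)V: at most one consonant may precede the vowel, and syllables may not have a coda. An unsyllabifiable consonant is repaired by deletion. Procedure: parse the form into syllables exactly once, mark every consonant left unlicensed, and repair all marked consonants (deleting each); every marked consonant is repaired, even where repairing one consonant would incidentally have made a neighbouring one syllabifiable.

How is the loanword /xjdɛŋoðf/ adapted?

The consonants /x/, /j/, /ð/, /f/ cannot be parsed into a legal (C)V syllable (no codas are permitted; onsets are limited to one consonant).
Deletion applies to /x/, /j/, /ð/, /f/.

dɛŋo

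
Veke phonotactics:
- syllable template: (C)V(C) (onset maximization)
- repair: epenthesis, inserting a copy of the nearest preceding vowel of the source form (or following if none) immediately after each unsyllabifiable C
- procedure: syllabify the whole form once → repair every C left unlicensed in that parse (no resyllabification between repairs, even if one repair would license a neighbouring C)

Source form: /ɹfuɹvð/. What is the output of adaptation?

ɹufuɹvuðu

Under (C)V(C), the unsyllabifiable consonants are /ɹ/, /v/, /ð/ (at most one coda consonant is licensed; onsets are limited to one consonant).
Each unlicensed consonant becomes the onset of a new syllable: /ɹ/ → /ɹu/, /v/ → /vu/, /ð/ → /ðu/.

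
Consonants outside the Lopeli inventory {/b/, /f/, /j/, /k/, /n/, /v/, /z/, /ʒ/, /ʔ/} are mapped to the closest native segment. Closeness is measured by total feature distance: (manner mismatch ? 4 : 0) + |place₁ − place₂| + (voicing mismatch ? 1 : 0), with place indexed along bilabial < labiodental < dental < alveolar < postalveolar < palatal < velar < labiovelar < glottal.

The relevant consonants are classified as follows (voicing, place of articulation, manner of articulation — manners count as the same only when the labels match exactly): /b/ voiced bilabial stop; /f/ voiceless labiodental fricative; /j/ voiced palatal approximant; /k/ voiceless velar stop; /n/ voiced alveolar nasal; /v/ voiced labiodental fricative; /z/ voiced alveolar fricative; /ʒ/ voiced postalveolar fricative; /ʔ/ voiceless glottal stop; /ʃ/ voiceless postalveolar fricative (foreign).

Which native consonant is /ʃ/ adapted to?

ʒ

/ʒ/ is closest: same manner (fricative), place distance 0 (postalveolar→postalveolar), voicing differs (+1); total 1. Next closest is /z/ at distance 2.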